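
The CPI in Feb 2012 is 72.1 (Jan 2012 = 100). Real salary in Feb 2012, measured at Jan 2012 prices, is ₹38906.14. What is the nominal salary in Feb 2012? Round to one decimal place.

28051.3

Nominal = Real × (Index/100) = 38906.14 × (72.1/100)
        = 38906.14 × 0.721 = 28051.3269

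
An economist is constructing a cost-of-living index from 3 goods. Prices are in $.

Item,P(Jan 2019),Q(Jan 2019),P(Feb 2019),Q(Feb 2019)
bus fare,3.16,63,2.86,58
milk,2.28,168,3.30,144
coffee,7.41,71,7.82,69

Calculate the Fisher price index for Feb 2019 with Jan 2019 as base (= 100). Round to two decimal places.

Laspeyres component (base-period weights):
ΣP(Feb 2019)Q(Jan 2019) = 2.86×63 + 3.30×168 + 7.82×71 = 180.18 + 554.4 + 555.22 = 1289.8
ΣP(Jan 2019)Q(Jan 2019) = 3.16×63 + 2.28×168 + 7.41×71 = 199.08 + 383.04 + 526.11 = 1108.23
L = 1289.8 / 1108.23 × 100 = 116.3838
Paasche component (current-period weights):
ΣP(Feb 2019)Q(Feb 2019) = 2.86×58 + 3.30×144 + 7.82×69 = 165.88 + 475.2 + 539.58 = 1180.66
ΣP(Jan 2019)Q(Feb 2019) = 3.16×58 + 2.28×144 + 7.41×69 = 183.28 + 328.32 + 511.29 = 1022.89
P = 1180.66 / 1022.89 × 100 = 115.4239
Fisher = √(L × P) = √(116.3838 × 115.4239) = 115.9029

115.90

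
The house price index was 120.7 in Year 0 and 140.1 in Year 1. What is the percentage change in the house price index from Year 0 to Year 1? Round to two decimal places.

16.07%

Change = (140.1 − 120.7) / 120.7 × 100
       = 19.4 / 120.7 × 100 = 16.0729%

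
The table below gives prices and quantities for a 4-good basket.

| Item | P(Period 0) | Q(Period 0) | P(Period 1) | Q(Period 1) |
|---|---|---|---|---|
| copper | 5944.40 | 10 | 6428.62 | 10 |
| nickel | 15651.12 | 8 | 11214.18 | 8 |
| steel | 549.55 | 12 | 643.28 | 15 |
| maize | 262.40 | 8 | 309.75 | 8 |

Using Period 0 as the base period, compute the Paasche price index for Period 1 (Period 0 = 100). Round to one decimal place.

Paasche price index uses current-period quantities as weights.
ΣP(Period 1)·Q(Period 1) = 6428.62×10 + 11214.18×8 + 643.28×15 + 309.75×8 = 64286.2 + 89713.44 + 9649.2 + 2478 = 166126.84
ΣP(Period 0)·Q(Period 1) = 5944.40×10 + 15651.12×8 + 549.55×15 + 262.40×8 = 59444 + 125208.96 + 8243.25 + 2099.2 = 194995.41
Index = 166126.84 / 194995.41 × 100 = 85.1953

85.2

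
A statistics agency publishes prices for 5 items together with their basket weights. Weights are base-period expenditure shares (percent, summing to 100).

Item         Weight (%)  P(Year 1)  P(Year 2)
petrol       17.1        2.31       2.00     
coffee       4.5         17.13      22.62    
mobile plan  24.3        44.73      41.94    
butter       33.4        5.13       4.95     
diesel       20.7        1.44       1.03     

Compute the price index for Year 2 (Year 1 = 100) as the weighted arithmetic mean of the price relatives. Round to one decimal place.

petrol: 17.1 × (2.00/2.31) = 17.1 × 0.865801 = 14.8052
coffee: 4.5 × (22.62/17.13) = 4.5 × 1.320490 = 5.9422
mobile plan: 24.3 × (41.94/44.73) = 24.3 × 0.937626 = 22.7843
butter: 33.4 × (4.95/5.13) = 33.4 × 0.964912 = 32.2281
diesel: 20.7 × (1.03/1.44) = 20.7 × 0.715278 = 14.8063
Index = Σ wᵢ·(p₁ᵢ/p₀ᵢ) = 14.8052 + 5.9422 + 22.7843 + 32.2281 + 14.8063 = 90.5660

90.6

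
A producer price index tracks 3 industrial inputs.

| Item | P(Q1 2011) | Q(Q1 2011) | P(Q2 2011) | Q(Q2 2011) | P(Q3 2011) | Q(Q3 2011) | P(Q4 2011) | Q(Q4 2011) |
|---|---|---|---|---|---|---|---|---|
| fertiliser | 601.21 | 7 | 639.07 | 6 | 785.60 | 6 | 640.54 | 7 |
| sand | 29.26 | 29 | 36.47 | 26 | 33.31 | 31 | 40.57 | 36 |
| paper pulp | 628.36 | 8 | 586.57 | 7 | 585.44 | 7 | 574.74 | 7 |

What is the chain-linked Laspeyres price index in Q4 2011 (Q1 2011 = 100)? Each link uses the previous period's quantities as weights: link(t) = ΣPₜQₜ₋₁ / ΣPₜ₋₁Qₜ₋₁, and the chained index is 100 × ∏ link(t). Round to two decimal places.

Link Q1 2011→Q2 2011:
ΣP(Q2 2011)Q(Q1 2011) = 639.07×7 + 36.47×29 + 586.57×8 = 4473.49 + 1057.63 + 4692.56 = 10223.68
ΣP(Q1 2011)Q(Q1 2011) = 601.21×7 + 29.26×29 + 628.36×8 = 4208.47 + 848.54 + 5026.88 = 10083.89
link = 10223.68/10083.89 = 1.013863
Link Q2 2011→Q3 2011:
ΣP(Q3 2011)Q(Q2 2011) = 785.60×6 + 33.31×26 + 585.44×7 = 4713.6 + 866.06 + 4098.08 = 9677.74
ΣP(Q2 2011)Q(Q2 2011) = 639.07×6 + 36.47×26 + 586.57×7 = 3834.42 + 948.22 + 4105.99 = 8888.63
link = 9677.74/8888.63 = 1.088777
Link Q3 2011→Q4 2011:
ΣP(Q4 2011)Q(Q3 2011) = 640.54×6 + 40.57×31 + 574.74×7 = 3843.24 + 1257.67 + 4023.18 = 9124.09
ΣP(Q3 2011)Q(Q3 2011) = 785.60×6 + 33.31×31 + 585.44×7 = 4713.6 + 1032.61 + 4098.08 = 9844.29
link = 9124.09/9844.29 = 0.926841
Chained index = 100 × 1.013863 × 1.088777 × 0.926841 = 102.3113

102.31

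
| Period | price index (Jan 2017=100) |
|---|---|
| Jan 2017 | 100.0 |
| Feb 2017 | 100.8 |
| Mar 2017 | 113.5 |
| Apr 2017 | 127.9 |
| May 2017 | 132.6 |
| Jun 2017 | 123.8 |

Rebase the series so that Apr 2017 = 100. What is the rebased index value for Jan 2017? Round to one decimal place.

Rebased(Jan 2017) = 100.0 / 127.9 × 100 = 78.1861

78.2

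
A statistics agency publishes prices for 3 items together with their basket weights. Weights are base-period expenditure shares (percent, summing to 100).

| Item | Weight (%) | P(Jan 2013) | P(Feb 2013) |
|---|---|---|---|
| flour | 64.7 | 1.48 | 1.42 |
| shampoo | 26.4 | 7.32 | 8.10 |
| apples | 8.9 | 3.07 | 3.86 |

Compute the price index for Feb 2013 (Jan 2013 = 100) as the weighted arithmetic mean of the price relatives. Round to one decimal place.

102.5

flour: 64.7 × (1.42/1.48) = 64.7 × 0.959459 = 62.0770
shampoo: 26.4 × (8.10/7.32) = 26.4 × 1.106557 = 29.2131
apples: 8.9 × (3.86/3.07) = 8.9 × 1.257329 = 11.1902
Index = Σ wᵢ·(p₁ᵢ/p₀ᵢ) = 62.0770 + 29.2131 + 11.1902 = 102.4804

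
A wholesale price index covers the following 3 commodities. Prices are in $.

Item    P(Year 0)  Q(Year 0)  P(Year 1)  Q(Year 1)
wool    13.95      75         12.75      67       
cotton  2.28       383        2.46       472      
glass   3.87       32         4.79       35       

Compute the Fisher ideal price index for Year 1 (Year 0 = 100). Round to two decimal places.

Laspeyres component (base-period weights):
ΣP(Year 1)Q(Year 0) = 12.75×75 + 2.46×383 + 4.79×32 = 956.25 + 942.18 + 153.28 = 2051.71
ΣP(Year 0)Q(Year 0) = 13.95×75 + 2.28×383 + 3.87×32 = 1046.25 + 873.24 + 123.84 = 2043.33
L = 2051.71 / 2043.33 × 100 = 100.4101
Paasche component (current-period weights):
ΣP(Year 1)Q(Year 1) = 12.75×67 + 2.46×472 + 4.79×35 = 854.25 + 1161.12 + 167.65 = 2183.02
ΣP(Year 0)Q(Year 1) = 13.95×67 + 2.28×472 + 3.87×35 = 934.65 + 1076.16 + 135.45 = 2146.26
P = 2183.02 / 2146.26 × 100 = 101.7127
Fisher = √(L × P) = √(100.4101 × 101.7127) = 101.0593

101.06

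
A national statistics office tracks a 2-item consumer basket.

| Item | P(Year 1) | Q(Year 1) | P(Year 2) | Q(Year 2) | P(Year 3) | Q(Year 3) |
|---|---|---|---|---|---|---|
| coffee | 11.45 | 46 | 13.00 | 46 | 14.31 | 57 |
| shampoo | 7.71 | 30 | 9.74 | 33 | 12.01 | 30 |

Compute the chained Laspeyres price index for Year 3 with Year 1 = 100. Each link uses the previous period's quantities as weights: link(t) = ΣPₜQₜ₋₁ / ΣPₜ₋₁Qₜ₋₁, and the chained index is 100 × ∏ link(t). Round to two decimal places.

Link Year 1→Year 2:
ΣP(Year 2)Q(Year 1) = 13.00×46 + 9.74×30 = 598 + 292.2 = 890.2
ΣP(Year 1)Q(Year 1) = 11.45×46 + 7.71×30 = 526.7 + 231.3 = 758
link = 890.2/758 = 1.174406
Link Year 2→Year 3:
ΣP(Year 3)Q(Year 2) = 14.31×46 + 12.01×33 = 658.26 + 396.33 = 1054.59
ΣP(Year 2)Q(Year 2) = 13.00×46 + 9.74×33 = 598 + 321.42 = 919.42
link = 1054.59/919.42 = 1.147017
Chained index = 100 × 1.174406 × 1.147017 = 134.7064

134.71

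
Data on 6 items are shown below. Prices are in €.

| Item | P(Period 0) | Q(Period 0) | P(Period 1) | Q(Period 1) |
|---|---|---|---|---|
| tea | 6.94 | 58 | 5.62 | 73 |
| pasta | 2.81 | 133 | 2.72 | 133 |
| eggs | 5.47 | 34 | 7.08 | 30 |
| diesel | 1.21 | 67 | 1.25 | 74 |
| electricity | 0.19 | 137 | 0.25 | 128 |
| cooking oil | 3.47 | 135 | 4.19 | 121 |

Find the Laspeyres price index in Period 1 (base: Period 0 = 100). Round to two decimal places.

Laspeyres price index uses base-period quantities as weights.
ΣP(Period 1)·Q(Period 0) = 5.62×58 + 2.72×133 + 7.08×34 + 1.25×67 + 0.25×137 + 4.19×135 = 325.96 + 361.76 + 240.72 + 83.75 + 34.25 + 565.65 = 1612.09
ΣP(Period 0)·Q(Period 0) = 6.94×58 + 2.81×133 + 5.47×34 + 1.21×67 + 0.19×137 + 3.47×135 = 402.52 + 373.73 + 185.98 + 81.07 + 26.03 + 468.45 = 1537.78
Index = 1612.09 / 1537.78 × 100 = 104.8323

104.83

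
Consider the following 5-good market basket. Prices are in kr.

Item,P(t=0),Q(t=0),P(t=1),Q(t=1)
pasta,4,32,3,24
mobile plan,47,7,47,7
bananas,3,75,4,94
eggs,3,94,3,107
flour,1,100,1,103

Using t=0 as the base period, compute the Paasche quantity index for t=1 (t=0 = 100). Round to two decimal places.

108.49

Paasche quantity index uses current-period prices as weights.
ΣP(t=1)·Q(t=1) = 3×24 + 47×7 + 4×94 + 3×107 + 1×103 = 72 + 329 + 376 + 321 + 103 = 1201
ΣP(t=1)·Q(t=0) = 3×32 + 47×7 + 4×75 + 3×94 + 1×100 = 96 + 329 + 300 + 282 + 100 = 1107
Index = 1201 / 1107 × 100 = 108.4914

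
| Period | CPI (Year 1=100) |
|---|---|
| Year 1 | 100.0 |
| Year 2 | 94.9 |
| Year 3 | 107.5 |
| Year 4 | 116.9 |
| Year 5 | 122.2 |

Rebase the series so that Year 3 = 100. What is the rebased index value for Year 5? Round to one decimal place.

Rebased(Year 5) = 122.2 / 107.5 × 100 = 113.6744

113.7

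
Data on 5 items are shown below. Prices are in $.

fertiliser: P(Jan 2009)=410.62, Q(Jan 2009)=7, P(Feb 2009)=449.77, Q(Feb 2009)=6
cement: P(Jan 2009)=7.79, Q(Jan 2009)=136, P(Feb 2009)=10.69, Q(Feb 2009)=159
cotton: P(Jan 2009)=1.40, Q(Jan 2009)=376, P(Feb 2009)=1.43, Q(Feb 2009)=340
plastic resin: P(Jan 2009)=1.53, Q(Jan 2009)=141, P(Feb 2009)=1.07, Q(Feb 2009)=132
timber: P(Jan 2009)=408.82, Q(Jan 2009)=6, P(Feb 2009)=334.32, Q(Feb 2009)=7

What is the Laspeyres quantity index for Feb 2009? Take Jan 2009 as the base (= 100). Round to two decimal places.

Laspeyres quantity index uses base-period prices as weights.
ΣP(Jan 2009)·Q(Feb 2009) = 410.62×6 + 7.79×159 + 1.40×340 + 1.53×132 + 408.82×7 = 2463.72 + 1238.61 + 476 + 201.96 + 2861.74 = 7242.03
ΣP(Jan 2009)·Q(Jan 2009) = 410.62×7 + 7.79×136 + 1.40×376 + 1.53×141 + 408.82×6 = 2874.34 + 1059.44 + 526.4 + 215.73 + 2452.92 = 7128.83
Index = 7242.03 / 7128.83 × 100 = 101.5879

101.59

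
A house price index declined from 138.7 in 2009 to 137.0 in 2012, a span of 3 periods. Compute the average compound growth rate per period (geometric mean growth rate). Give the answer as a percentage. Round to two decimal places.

-0.41%

Growth factor = (137.0/138.7)^(1/3) = (0.987743)^(1/3) = 0.995898
Growth rate = 0.995898 − 1 = -0.004102 = -0.4102%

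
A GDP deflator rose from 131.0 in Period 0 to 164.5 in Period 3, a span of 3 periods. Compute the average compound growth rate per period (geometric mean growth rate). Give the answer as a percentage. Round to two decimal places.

7.89%

Growth factor = (164.5/131.0)^(1/3) = (1.255725)^(1/3) = 1.078859
Growth rate = 1.078859 − 1 = 0.078859 = 7.8859%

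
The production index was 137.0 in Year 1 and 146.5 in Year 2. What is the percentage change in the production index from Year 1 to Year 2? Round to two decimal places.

6.93%

Change = (146.5 − 137.0) / 137.0 × 100
       = 9.5 / 137.0 × 100 = 6.9343%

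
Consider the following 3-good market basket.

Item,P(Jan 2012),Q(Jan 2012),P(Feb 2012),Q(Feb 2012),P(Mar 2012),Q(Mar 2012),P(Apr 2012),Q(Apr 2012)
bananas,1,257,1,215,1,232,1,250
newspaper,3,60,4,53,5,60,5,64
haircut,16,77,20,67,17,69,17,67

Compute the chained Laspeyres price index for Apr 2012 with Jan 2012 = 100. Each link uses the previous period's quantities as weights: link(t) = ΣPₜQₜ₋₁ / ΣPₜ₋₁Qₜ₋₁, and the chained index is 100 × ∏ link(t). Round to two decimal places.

Link Jan 2012→Feb 2012:
ΣP(Feb 2012)Q(Jan 2012) = 1×257 + 4×60 + 20×77 = 257 + 240 + 1540 = 2037
ΣP(Jan 2012)Q(Jan 2012) = 1×257 + 3×60 + 16×77 = 257 + 180 + 1232 = 1669
link = 2037/1669 = 1.220491
Link Feb 2012→Mar 2012:
ΣP(Mar 2012)Q(Feb 2012) = 1×215 + 5×53 + 17×67 = 215 + 265 + 1139 = 1619
ΣP(Feb 2012)Q(Feb 2012) = 1×215 + 4×53 + 20×67 = 215 + 212 + 1340 = 1767
link = 1619/1767 = 0.916242
Link Mar 2012→Apr 2012:
ΣP(Apr 2012)Q(Mar 2012) = 1×232 + 5×60 + 17×69 = 232 + 300 + 1173 = 1705
ΣP(Mar 2012)Q(Mar 2012) = 1×232 + 5×60 + 17×69 = 232 + 300 + 1173 = 1705
link = 1705/1705 = 1.000000
Chained index = 100 × 1.220491 × 0.916242 × 1.000000 = 111.8266

111.83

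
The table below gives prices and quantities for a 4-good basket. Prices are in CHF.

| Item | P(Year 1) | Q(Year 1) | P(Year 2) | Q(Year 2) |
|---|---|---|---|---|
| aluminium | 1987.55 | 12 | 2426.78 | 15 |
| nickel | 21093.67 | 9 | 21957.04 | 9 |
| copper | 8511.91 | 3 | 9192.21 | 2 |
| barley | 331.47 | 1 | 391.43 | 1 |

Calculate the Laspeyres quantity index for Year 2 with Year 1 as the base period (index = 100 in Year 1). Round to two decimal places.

98.94

Laspeyres quantity index uses base-period prices as weights.
ΣP(Year 1)·Q(Year 2) = 1987.55×15 + 21093.67×9 + 8511.91×2 + 331.47×1 = 29813.25 + 189843.03 + 17023.82 + 331.47 = 237011.57
ΣP(Year 1)·Q(Year 1) = 1987.55×12 + 21093.67×9 + 8511.91×3 + 331.47×1 = 23850.6 + 189843.03 + 25535.73 + 331.47 = 239560.83
Index = 237011.57 / 239560.83 × 100 = 98.9359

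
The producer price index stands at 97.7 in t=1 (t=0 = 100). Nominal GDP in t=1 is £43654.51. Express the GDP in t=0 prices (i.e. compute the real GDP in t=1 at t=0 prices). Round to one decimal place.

44682.2

Real = Nominal ÷ (Index/100) = 43654.51 ÷ (97.7/100)
     = 43654.51 ÷ 0.977 = 44682.2006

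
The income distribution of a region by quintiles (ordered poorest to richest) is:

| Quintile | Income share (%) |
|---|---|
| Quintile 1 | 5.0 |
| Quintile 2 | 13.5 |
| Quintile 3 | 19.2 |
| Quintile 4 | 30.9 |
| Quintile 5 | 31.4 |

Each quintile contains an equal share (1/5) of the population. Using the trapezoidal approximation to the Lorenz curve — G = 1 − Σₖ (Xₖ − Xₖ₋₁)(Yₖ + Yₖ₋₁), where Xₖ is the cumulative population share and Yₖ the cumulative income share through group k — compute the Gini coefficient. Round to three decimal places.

Cumulative income shares Yₖ: 0.0500, 0.1850, 0.3770, 0.6860, 1.0000
Σ (Xₖ−Xₖ₋₁)(Yₖ+Yₖ₋₁) = (1/5)(0.0500+0.0000) + (1/5)(0.1850+0.0500) + (1/5)(0.3770+0.1850) + (1/5)(0.6860+0.3770) + (1/5)(1.0000+0.6860)
  = 0.0100 + 0.0470 + 0.1124 + 0.2126 + 0.3372 = 0.7192
G = 1 − 0.7192 = 0.2808

0.281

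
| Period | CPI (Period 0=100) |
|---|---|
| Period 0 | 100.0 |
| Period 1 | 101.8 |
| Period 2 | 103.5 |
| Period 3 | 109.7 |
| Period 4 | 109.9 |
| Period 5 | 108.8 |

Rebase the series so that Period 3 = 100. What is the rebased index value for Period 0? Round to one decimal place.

91.2

Rebased(Period 0) = 100.0 / 109.7 × 100 = 91.1577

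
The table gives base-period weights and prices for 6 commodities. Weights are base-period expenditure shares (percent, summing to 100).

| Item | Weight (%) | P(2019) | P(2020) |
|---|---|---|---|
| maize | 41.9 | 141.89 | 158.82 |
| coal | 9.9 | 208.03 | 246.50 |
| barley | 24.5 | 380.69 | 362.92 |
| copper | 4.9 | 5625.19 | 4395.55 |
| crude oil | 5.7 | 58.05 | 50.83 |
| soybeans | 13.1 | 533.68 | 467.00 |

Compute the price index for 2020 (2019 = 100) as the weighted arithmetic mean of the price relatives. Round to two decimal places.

maize: 41.9 × (158.82/141.89) = 41.9 × 1.119318 = 46.8994
coal: 9.9 × (246.50/208.03) = 9.9 × 1.184925 = 11.7308
barley: 24.5 × (362.92/380.69) = 24.5 × 0.953322 = 23.3564
copper: 4.9 × (4395.55/5625.19) = 4.9 × 0.781405 = 3.8289
crude oil: 5.7 × (50.83/58.05) = 5.7 × 0.875624 = 4.9911
soybeans: 13.1 × (467.00/533.68) = 13.1 × 0.875056 = 11.4632
Index = Σ wᵢ·(p₁ᵢ/p₀ᵢ) = 46.8994 + 11.7308 + 23.3564 + 3.8289 + 4.9911 + 11.4632 = 102.2697

102.27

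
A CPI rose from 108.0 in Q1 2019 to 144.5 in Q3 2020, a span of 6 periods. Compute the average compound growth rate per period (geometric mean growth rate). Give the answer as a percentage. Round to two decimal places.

4.97%

Growth factor = (144.5/108.0)^(1/6) = (1.337963)^(1/6) = 1.049721
Growth rate = 1.049721 − 1 = 0.049721 = 4.9721%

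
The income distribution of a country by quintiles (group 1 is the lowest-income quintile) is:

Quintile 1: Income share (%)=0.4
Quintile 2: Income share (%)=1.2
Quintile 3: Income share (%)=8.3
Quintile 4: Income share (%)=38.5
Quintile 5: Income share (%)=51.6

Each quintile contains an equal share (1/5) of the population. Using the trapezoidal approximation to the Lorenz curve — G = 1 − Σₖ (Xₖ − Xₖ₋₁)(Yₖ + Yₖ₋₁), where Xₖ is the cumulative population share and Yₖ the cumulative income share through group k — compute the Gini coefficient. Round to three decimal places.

0.559

Cumulative income shares Yₖ: 0.0040, 0.0160, 0.0990, 0.4840, 1.0000
Σ (Xₖ−Xₖ₋₁)(Yₖ+Yₖ₋₁) = (1/5)(0.0040+0.0000) + (1/5)(0.0160+0.0040) + (1/5)(0.0990+0.0160) + (1/5)(0.4840+0.0990) + (1/5)(1.0000+0.4840)
  = 0.0008 + 0.0040 + 0.0230 + 0.1166 + 0.2968 = 0.4412
G = 1 − 0.4412 = 0.5588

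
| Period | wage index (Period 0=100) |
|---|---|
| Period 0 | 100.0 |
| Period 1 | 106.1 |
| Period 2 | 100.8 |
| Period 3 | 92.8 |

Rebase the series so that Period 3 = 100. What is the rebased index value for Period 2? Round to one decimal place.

108.6

Rebased(Period 2) = 100.8 / 92.8 × 100 = 108.6207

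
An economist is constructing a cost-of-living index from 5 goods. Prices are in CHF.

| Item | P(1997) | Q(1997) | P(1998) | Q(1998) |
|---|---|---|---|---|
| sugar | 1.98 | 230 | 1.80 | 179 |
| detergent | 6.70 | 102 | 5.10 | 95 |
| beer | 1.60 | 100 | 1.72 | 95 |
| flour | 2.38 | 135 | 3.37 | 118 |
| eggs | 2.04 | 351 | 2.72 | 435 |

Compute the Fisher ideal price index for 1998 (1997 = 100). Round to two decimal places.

109.03

Laspeyres component (base-period weights):
ΣP(1998)Q(1997) = 1.80×230 + 5.10×102 + 1.72×100 + 3.37×135 + 2.72×351 = 414 + 520.2 + 172 + 454.95 + 954.72 = 2515.87
ΣP(1997)Q(1997) = 1.98×230 + 6.70×102 + 1.60×100 + 2.38×135 + 2.04×351 = 455.4 + 683.4 + 160 + 321.3 + 716.04 = 2336.14
L = 2515.87 / 2336.14 × 100 = 107.6935
Paasche component (current-period weights):
ΣP(1998)Q(1998) = 1.80×179 + 5.10×95 + 1.72×95 + 3.37×118 + 2.72×435 = 322.2 + 484.5 + 163.4 + 397.66 + 1183.2 = 2550.96
ΣP(1997)Q(1998) = 1.98×179 + 6.70×95 + 1.60×95 + 2.38×118 + 2.04×435 = 354.42 + 636.5 + 152 + 280.84 + 887.4 = 2311.16
P = 2550.96 / 2311.16 × 100 = 110.3757
Fisher = √(L × P) = √(107.6935 × 110.3757) = 109.0264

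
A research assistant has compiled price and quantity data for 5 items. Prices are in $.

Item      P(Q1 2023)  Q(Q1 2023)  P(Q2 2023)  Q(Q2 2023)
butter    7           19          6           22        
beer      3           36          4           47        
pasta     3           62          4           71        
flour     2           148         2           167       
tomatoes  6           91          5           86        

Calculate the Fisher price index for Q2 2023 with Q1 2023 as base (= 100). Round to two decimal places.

99.89

Laspeyres component (base-period weights):
ΣP(Q2 2023)Q(Q1 2023) = 6×19 + 4×36 + 4×62 + 2×148 + 5×91 = 114 + 144 + 248 + 296 + 455 = 1257
ΣP(Q1 2023)Q(Q1 2023) = 7×19 + 3×36 + 3×62 + 2×148 + 6×91 = 133 + 108 + 186 + 296 + 546 = 1269
L = 1257 / 1269 × 100 = 99.0544
Paasche component (current-period weights):
ΣP(Q2 2023)Q(Q2 2023) = 6×22 + 4×47 + 4×71 + 2×167 + 5×86 = 132 + 188 + 284 + 334 + 430 = 1368
ΣP(Q1 2023)Q(Q2 2023) = 7×22 + 3×47 + 3×71 + 2×167 + 6×86 = 154 + 141 + 213 + 334 + 516 = 1358
P = 1368 / 1358 × 100 = 100.7364
Fisher = √(L × P) = √(99.0544 × 100.7364) = 99.8918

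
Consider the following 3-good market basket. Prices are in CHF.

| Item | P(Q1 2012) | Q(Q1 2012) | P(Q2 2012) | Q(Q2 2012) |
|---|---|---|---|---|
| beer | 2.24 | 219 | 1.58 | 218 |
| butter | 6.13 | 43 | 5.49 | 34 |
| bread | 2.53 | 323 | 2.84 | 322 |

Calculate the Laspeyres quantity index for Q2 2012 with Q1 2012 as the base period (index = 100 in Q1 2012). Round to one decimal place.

Laspeyres quantity index uses base-period prices as weights.
ΣP(Q1 2012)·Q(Q2 2012) = 2.24×218 + 6.13×34 + 2.53×322 = 488.32 + 208.42 + 814.66 = 1511.4
ΣP(Q1 2012)·Q(Q1 2012) = 2.24×219 + 6.13×43 + 2.53×323 = 490.56 + 263.59 + 817.19 = 1571.34
Index = 1511.4 / 1571.34 × 100 = 96.1854

96.2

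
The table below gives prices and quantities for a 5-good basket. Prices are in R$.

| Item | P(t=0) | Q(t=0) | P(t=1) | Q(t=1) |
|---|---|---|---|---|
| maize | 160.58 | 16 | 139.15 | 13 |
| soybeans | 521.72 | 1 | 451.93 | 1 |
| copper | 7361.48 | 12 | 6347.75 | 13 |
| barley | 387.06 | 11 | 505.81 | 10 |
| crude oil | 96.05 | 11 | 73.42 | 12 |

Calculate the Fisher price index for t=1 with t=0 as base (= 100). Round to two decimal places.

Laspeyres component (base-period weights):
ΣP(t=1)Q(t=0) = 139.15×16 + 451.93×1 + 6347.75×12 + 505.81×11 + 73.42×11 = 2226.4 + 451.93 + 76173 + 5563.91 + 807.62 = 85222.86
ΣP(t=0)Q(t=0) = 160.58×16 + 521.72×1 + 7361.48×12 + 387.06×11 + 96.05×11 = 2569.28 + 521.72 + 88337.76 + 4257.66 + 1056.55 = 96742.97
L = 85222.86 / 96742.97 × 100 = 88.0920
Paasche component (current-period weights):
ΣP(t=1)Q(t=1) = 139.15×13 + 451.93×1 + 6347.75×13 + 505.81×10 + 73.42×12 = 1808.95 + 451.93 + 82520.75 + 5058.1 + 881.04 = 90720.77
ΣP(t=0)Q(t=1) = 160.58×13 + 521.72×1 + 7361.48×13 + 387.06×10 + 96.05×12 = 2087.54 + 521.72 + 95699.24 + 3870.6 + 1152.6 = 103331.7
P = 90720.77 / 103331.7 × 100 = 87.7957
Fisher = √(L × P) = √(88.0920 × 87.7957) = 87.9437

87.94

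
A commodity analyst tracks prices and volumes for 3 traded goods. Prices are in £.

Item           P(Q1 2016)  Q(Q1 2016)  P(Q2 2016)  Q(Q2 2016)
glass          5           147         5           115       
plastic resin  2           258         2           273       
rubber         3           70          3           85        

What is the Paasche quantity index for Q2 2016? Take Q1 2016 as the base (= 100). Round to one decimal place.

94.2

Paasche quantity index uses current-period prices as weights.
ΣP(Q2 2016)·Q(Q2 2016) = 5×115 + 2×273 + 3×85 = 575 + 546 + 255 = 1376
ΣP(Q2 2016)·Q(Q1 2016) = 5×147 + 2×258 + 3×70 = 735 + 516 + 210 = 1461
Index = 1376 / 1461 × 100 = 94.1821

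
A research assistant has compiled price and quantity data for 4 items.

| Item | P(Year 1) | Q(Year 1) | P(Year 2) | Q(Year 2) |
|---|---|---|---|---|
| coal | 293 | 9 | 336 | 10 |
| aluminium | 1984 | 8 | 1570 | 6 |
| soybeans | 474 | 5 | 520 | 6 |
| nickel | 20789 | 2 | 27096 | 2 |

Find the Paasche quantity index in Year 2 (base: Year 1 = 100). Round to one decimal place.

Paasche quantity index uses current-period prices as weights.
ΣP(Year 2)·Q(Year 2) = 336×10 + 1570×6 + 520×6 + 27096×2 = 3360 + 9420 + 3120 + 54192 = 70092
ΣP(Year 2)·Q(Year 1) = 336×9 + 1570×8 + 520×5 + 27096×2 = 3024 + 12560 + 2600 + 54192 = 72376
Index = 70092 / 72376 × 100 = 96.8443

96.8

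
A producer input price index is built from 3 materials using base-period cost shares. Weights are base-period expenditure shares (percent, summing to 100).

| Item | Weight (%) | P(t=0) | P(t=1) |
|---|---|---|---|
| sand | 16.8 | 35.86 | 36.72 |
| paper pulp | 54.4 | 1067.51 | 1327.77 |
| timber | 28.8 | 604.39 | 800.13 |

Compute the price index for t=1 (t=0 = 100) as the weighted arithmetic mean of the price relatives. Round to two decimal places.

122.99

sand: 16.8 × (36.72/35.86) = 16.8 × 1.023982 = 17.2029
paper pulp: 54.4 × (1327.77/1067.51) = 54.4 × 1.243801 = 67.6628
timber: 28.8 × (800.13/604.39) = 28.8 × 1.323864 = 38.1273
Index = Σ wᵢ·(p₁ᵢ/p₀ᵢ) = 17.2029 + 67.6628 + 38.1273 = 122.9929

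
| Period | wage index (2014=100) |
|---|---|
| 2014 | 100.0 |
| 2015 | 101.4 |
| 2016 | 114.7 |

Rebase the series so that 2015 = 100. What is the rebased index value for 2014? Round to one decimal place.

98.6

Rebased(2014) = 100.0 / 101.4 × 100 = 98.6193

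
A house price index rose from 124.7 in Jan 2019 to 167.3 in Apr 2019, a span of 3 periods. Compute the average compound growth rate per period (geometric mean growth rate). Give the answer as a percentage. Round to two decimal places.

10.29%

Growth factor = (167.3/124.7)^(1/3) = (1.341620)^(1/3) = 1.102918
Growth rate = 1.102918 − 1 = 0.102918 = 10.2918%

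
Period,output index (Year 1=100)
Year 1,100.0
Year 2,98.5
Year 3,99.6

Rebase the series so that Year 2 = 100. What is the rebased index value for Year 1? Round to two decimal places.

101.52

Rebased(Year 1) = 100.0 / 98.5 × 100 = 101.5228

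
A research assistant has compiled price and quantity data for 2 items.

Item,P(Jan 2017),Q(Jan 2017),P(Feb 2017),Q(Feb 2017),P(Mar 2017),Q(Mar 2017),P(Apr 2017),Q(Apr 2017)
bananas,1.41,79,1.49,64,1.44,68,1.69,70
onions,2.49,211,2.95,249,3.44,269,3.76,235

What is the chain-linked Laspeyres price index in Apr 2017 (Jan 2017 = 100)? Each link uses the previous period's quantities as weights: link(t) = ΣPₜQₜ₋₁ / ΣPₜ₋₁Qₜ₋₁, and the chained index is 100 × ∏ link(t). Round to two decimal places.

146.26

Link Jan 2017→Feb 2017:
ΣP(Feb 2017)Q(Jan 2017) = 1.49×79 + 2.95×211 = 117.71 + 622.45 = 740.16
ΣP(Jan 2017)Q(Jan 2017) = 1.41×79 + 2.49×211 = 111.39 + 525.39 = 636.78
link = 740.16/636.78 = 1.162348
Link Feb 2017→Mar 2017:
ΣP(Mar 2017)Q(Feb 2017) = 1.44×64 + 3.44×249 = 92.16 + 856.56 = 948.72
ΣP(Feb 2017)Q(Feb 2017) = 1.49×64 + 2.95×249 = 95.36 + 734.55 = 829.91
link = 948.72/829.91 = 1.143160
Link Mar 2017→Apr 2017:
ΣP(Apr 2017)Q(Mar 2017) = 1.69×68 + 3.76×269 = 114.92 + 1011.44 = 1126.36
ΣP(Mar 2017)Q(Mar 2017) = 1.44×68 + 3.44×269 = 97.92 + 925.36 = 1023.28
link = 1126.36/1023.28 = 1.100735
Chained index = 100 × 1.162348 × 1.143160 × 1.100735 = 146.2601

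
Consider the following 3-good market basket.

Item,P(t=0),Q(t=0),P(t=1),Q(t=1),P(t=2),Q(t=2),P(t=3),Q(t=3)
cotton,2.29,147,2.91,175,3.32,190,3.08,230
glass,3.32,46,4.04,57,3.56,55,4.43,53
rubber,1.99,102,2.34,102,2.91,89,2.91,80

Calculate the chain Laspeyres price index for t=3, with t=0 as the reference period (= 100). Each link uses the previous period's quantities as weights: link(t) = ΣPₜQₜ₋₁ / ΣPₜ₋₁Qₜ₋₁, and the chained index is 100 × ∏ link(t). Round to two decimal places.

Link t=0→t=1:
ΣP(t=1)Q(t=0) = 2.91×147 + 4.04×46 + 2.34×102 = 427.77 + 185.84 + 238.68 = 852.29
ΣP(t=0)Q(t=0) = 2.29×147 + 3.32×46 + 1.99×102 = 336.63 + 152.72 + 202.98 = 692.33
link = 852.29/692.33 = 1.231046
Link t=1→t=2:
ΣP(t=2)Q(t=1) = 3.32×175 + 3.56×57 + 2.91×102 = 581 + 202.92 + 296.82 = 1080.74
ΣP(t=1)Q(t=1) = 2.91×175 + 4.04×57 + 2.34×102 = 509.25 + 230.28 + 238.68 = 978.21
link = 1080.74/978.21 = 1.104814
Link t=2→t=3:
ΣP(t=3)Q(t=2) = 3.08×190 + 4.43×55 + 2.91×89 = 585.2 + 243.65 + 258.99 = 1087.84
ΣP(t=2)Q(t=2) = 3.32×190 + 3.56×55 + 2.91×89 = 630.8 + 195.8 + 258.99 = 1085.59
link = 1087.84/1085.59 = 1.002073
Chained index = 100 × 1.231046 × 1.104814 × 1.002073 = 136.2896

136.29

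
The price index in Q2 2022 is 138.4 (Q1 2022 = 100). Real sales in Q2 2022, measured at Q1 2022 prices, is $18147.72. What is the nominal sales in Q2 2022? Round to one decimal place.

25116.4

Nominal = Real × (Index/100) = 18147.72 × (138.4/100)
        = 18147.72 × 1.384 = 25116.4445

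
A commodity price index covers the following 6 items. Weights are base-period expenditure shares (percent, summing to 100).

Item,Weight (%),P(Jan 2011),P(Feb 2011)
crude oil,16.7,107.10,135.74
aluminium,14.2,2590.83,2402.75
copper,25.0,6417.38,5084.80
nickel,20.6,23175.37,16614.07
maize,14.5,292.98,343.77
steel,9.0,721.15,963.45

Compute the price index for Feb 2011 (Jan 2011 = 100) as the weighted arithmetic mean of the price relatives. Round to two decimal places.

crude oil: 16.7 × (135.74/107.10) = 16.7 × 1.267414 = 21.1658
aluminium: 14.2 × (2402.75/2590.83) = 14.2 × 0.927406 = 13.1692
copper: 25.0 × (5084.80/6417.38) = 25.0 × 0.792348 = 19.8087
nickel: 20.6 × (16614.07/23175.37) = 20.6 × 0.716885 = 14.7678
maize: 14.5 × (343.77/292.98) = 14.5 × 1.173357 = 17.0137
steel: 9.0 × (963.45/721.15) = 9.0 × 1.335991 = 12.0239
Index = Σ wᵢ·(p₁ᵢ/p₀ᵢ) = 21.1658 + 13.1692 + 19.8087 + 14.7678 + 17.0137 + 12.0239 = 97.9491

97.95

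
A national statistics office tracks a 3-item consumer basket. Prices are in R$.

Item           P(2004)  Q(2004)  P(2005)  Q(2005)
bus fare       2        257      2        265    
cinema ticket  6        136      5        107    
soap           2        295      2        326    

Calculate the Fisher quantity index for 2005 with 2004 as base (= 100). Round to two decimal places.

Laspeyres component (base-period weights):
ΣP(2004)Q(2005) = 2×265 + 6×107 + 2×326 = 530 + 642 + 652 = 1824
ΣP(2004)Q(2004) = 2×257 + 6×136 + 2×295 = 514 + 816 + 590 = 1920
L = 1824 / 1920 × 100 = 95.0000
Paasche component (current-period weights):
ΣP(2005)Q(2005) = 2×265 + 5×107 + 2×326 = 530 + 535 + 652 = 1717
ΣP(2005)Q(2004) = 2×257 + 5×136 + 2×295 = 514 + 680 + 590 = 1784
P = 1717 / 1784 × 100 = 96.2444
Fisher = √(L × P) = √(95.0000 × 96.2444) = 95.6202

95.62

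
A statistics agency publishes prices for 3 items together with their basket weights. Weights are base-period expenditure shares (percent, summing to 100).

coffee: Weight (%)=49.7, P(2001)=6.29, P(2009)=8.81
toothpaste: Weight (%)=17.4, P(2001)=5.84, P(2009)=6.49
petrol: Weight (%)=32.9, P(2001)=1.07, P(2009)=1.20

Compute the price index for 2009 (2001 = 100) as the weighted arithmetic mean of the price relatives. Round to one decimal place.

coffee: 49.7 × (8.81/6.29) = 49.7 × 1.400636 = 69.6116
toothpaste: 17.4 × (6.49/5.84) = 17.4 × 1.111301 = 19.3366
petrol: 32.9 × (1.20/1.07) = 32.9 × 1.121495 = 36.8972
Index = Σ wᵢ·(p₁ᵢ/p₀ᵢ) = 69.6116 + 19.3366 + 36.8972 = 125.8454

125.8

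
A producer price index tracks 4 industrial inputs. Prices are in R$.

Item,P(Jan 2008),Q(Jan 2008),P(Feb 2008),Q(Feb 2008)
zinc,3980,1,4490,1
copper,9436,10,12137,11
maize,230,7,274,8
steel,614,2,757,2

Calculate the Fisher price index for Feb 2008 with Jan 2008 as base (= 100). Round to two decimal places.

127.81

Laspeyres component (base-period weights):
ΣP(Feb 2008)Q(Jan 2008) = 4490×1 + 12137×10 + 274×7 + 757×2 = 4490 + 121370 + 1918 + 1514 = 129292
ΣP(Jan 2008)Q(Jan 2008) = 3980×1 + 9436×10 + 230×7 + 614×2 = 3980 + 94360 + 1610 + 1228 = 101178
L = 129292 / 101178 × 100 = 127.7867
Paasche component (current-period weights):
ΣP(Feb 2008)Q(Feb 2008) = 4490×1 + 12137×11 + 274×8 + 757×2 = 4490 + 133507 + 2192 + 1514 = 141703
ΣP(Jan 2008)Q(Feb 2008) = 3980×1 + 9436×11 + 230×8 + 614×2 = 3980 + 103796 + 1840 + 1228 = 110844
P = 141703 / 110844 × 100 = 127.8400
Fisher = √(L × P) = √(127.7867 × 127.8400) = 127.8133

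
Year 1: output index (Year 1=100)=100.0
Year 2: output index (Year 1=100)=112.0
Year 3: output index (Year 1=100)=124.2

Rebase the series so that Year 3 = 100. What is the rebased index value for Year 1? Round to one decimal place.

80.5

Rebased(Year 1) = 100.0 / 124.2 × 100 = 80.5153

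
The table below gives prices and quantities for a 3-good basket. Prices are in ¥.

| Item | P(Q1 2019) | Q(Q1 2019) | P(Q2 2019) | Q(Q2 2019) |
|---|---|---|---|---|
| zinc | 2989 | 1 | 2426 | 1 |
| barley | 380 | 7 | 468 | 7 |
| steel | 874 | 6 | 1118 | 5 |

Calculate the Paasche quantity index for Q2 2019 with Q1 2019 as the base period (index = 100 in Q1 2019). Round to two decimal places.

Paasche quantity index uses current-period prices as weights.
ΣP(Q2 2019)·Q(Q2 2019) = 2426×1 + 468×7 + 1118×5 = 2426 + 3276 + 5590 = 11292
ΣP(Q2 2019)·Q(Q1 2019) = 2426×1 + 468×7 + 1118×6 = 2426 + 3276 + 6708 = 12410
Index = 11292 / 12410 × 100 = 90.9911

90.99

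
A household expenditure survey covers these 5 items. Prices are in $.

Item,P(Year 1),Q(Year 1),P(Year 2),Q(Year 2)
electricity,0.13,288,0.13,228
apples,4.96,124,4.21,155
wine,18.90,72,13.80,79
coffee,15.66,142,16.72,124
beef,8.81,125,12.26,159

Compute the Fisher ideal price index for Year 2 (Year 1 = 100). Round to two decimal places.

Laspeyres component (base-period weights):
ΣP(Year 2)Q(Year 1) = 0.13×288 + 4.21×124 + 13.80×72 + 16.72×142 + 12.26×125 = 37.44 + 522.04 + 993.6 + 2374.24 + 1532.5 = 5459.82
ΣP(Year 1)Q(Year 1) = 0.13×288 + 4.96×124 + 18.90×72 + 15.66×142 + 8.81×125 = 37.44 + 615.04 + 1360.8 + 2223.72 + 1101.25 = 5338.25
L = 5459.82 / 5338.25 × 100 = 102.2773
Paasche component (current-period weights):
ΣP(Year 2)Q(Year 2) = 0.13×228 + 4.21×155 + 13.80×79 + 16.72×124 + 12.26×159 = 29.64 + 652.55 + 1090.2 + 2073.28 + 1949.34 = 5795.01
ΣP(Year 1)Q(Year 2) = 0.13×228 + 4.96×155 + 18.90×79 + 15.66×124 + 8.81×159 = 29.64 + 768.8 + 1493.1 + 1941.84 + 1400.79 = 5634.17
P = 5795.01 / 5634.17 × 100 = 102.8547
Fisher = √(L × P) = √(102.2773 × 102.8547) = 102.5656

102.57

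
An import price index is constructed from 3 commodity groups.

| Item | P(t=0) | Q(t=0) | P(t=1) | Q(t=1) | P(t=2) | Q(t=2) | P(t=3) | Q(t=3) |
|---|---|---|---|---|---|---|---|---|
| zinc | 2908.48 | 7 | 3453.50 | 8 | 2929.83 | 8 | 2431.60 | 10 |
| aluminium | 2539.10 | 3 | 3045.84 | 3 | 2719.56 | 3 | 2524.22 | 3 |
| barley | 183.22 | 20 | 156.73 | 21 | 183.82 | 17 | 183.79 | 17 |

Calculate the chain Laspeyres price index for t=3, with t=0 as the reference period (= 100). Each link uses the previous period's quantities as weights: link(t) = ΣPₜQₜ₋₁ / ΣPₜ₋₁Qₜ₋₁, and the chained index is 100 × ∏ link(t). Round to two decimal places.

88.54

Link t=0→t=1:
ΣP(t=1)Q(t=0) = 3453.50×7 + 3045.84×3 + 156.73×20 = 24174.5 + 9137.52 + 3134.6 = 36446.62
ΣP(t=0)Q(t=0) = 2908.48×7 + 2539.10×3 + 183.22×20 = 20359.36 + 7617.3 + 3664.4 = 31641.06
link = 36446.62/31641.06 = 1.151877
Link t=1→t=2:
ΣP(t=2)Q(t=1) = 2929.83×8 + 2719.56×3 + 183.82×21 = 23438.64 + 8158.68 + 3860.22 = 35457.54
ΣP(t=1)Q(t=1) = 3453.50×8 + 3045.84×3 + 156.73×21 = 27628 + 9137.52 + 3291.33 = 40056.85
link = 35457.54/40056.85 = 0.885180
Link t=2→t=3:
ΣP(t=3)Q(t=2) = 2431.60×8 + 2524.22×3 + 183.79×17 = 19452.8 + 7572.66 + 3124.43 = 30149.89
ΣP(t=2)Q(t=2) = 2929.83×8 + 2719.56×3 + 183.82×17 = 23438.64 + 8158.68 + 3124.94 = 34722.26
link = 30149.89/34722.26 = 0.868316
Chained index = 100 × 1.151877 × 0.885180 × 0.868316 = 88.5352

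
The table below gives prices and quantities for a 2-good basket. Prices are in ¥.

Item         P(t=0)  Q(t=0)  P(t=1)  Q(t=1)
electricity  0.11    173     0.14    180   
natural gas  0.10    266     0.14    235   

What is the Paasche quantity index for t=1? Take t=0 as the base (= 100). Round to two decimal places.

94.53

Paasche quantity index uses current-period prices as weights.
ΣP(t=1)·Q(t=1) = 0.14×180 + 0.14×235 = 25.2 + 32.9 = 58.1
ΣP(t=1)·Q(t=0) = 0.14×173 + 0.14×266 = 24.22 + 37.24 = 61.46
Index = 58.1 / 61.46 × 100 = 94.5330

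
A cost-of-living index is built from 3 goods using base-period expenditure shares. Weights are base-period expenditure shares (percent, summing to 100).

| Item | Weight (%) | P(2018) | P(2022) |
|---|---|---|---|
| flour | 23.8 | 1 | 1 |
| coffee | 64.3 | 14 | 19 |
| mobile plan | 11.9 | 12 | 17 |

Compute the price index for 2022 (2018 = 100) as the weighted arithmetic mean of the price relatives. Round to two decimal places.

flour: 23.8 × (1/1) = 23.8 × 1.000000 = 23.8000
coffee: 64.3 × (19/14) = 64.3 × 1.357143 = 87.2643
mobile plan: 11.9 × (17/12) = 11.9 × 1.416667 = 16.8583
Index = Σ wᵢ·(p₁ᵢ/p₀ᵢ) = 23.8000 + 87.2643 + 16.8583 = 127.9226

127.92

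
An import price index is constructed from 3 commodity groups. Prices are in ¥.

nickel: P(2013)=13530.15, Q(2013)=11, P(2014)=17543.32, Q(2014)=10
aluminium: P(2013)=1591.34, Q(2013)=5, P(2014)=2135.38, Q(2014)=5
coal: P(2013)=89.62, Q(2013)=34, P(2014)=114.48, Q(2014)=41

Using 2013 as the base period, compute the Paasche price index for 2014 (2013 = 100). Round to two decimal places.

Paasche price index uses current-period quantities as weights.
ΣP(2014)·Q(2014) = 17543.32×10 + 2135.38×5 + 114.48×41 = 175433.2 + 10676.9 + 4693.68 = 190803.78
ΣP(2013)·Q(2014) = 13530.15×10 + 1591.34×5 + 89.62×41 = 135301.5 + 7956.7 + 3674.42 = 146932.62
Index = 190803.78 / 146932.62 × 100 = 129.8580

129.86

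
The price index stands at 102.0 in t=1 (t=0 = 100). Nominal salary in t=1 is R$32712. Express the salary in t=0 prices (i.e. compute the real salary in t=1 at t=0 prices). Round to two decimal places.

Real = Nominal ÷ (Index/100) = 32712 ÷ (102.0/100)
     = 32712 ÷ 1.020 = 32070.5882

32070.59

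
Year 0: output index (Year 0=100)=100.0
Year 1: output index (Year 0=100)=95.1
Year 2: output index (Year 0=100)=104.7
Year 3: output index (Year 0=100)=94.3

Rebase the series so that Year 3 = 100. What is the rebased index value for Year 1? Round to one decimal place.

Rebased(Year 1) = 95.1 / 94.3 × 100 = 100.8484

100.8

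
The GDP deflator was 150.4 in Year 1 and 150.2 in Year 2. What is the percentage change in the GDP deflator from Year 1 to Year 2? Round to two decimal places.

Change = (150.2 − 150.4) / 150.4 × 100
       = -0.2 / 150.4 × 100 = -0.1330%

-0.13%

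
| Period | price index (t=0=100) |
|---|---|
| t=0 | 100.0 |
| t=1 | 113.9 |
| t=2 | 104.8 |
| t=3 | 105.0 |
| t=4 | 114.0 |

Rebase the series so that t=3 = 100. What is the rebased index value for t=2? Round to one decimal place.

Rebased(t=2) = 104.8 / 105.0 × 100 = 99.8095

99.8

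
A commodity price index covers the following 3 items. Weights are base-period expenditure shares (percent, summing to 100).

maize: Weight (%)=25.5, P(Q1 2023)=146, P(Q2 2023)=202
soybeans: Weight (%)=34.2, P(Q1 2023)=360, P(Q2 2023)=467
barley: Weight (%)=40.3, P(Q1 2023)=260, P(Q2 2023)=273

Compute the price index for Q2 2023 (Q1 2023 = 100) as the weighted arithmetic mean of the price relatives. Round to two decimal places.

maize: 25.5 × (202/146) = 25.5 × 1.383562 = 35.2808
soybeans: 34.2 × (467/360) = 34.2 × 1.297222 = 44.3650
barley: 40.3 × (273/260) = 40.3 × 1.050000 = 42.3150
Index = Σ wᵢ·(p₁ᵢ/p₀ᵢ) = 35.2808 + 44.3650 + 42.3150 = 121.9608

121.96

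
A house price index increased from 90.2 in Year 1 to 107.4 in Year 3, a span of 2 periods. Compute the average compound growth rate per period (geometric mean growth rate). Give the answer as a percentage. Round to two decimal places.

Growth factor = (107.4/90.2)^(1/2) = (1.190687)^(1/2) = 1.091186
Growth rate = 1.091186 − 1 = 0.091186 = 9.1186%

9.12%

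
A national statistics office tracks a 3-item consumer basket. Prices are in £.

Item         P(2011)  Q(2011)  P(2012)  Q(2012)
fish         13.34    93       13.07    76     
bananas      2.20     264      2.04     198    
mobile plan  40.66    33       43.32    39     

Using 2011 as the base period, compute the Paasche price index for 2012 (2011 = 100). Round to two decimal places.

101.70

Paasche price index uses current-period quantities as weights.
ΣP(2012)·Q(2012) = 13.07×76 + 2.04×198 + 43.32×39 = 993.32 + 403.92 + 1689.48 = 3086.72
ΣP(2011)·Q(2012) = 13.34×76 + 2.20×198 + 40.66×39 = 1013.84 + 435.6 + 1585.74 = 3035.18
Index = 3086.72 / 3035.18 × 100 = 101.6981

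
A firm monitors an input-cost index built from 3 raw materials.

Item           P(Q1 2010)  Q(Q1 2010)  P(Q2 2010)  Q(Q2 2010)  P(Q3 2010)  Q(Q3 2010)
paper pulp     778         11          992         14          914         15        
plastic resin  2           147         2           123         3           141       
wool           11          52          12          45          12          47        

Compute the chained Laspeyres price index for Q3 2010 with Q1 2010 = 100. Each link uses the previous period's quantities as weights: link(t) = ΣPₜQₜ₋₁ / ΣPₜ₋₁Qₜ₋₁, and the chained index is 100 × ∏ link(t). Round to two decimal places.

117.24

Link Q1 2010→Q2 2010:
ΣP(Q2 2010)Q(Q1 2010) = 992×11 + 2×147 + 12×52 = 10912 + 294 + 624 = 11830
ΣP(Q1 2010)Q(Q1 2010) = 778×11 + 2×147 + 11×52 = 8558 + 294 + 572 = 9424
link = 11830/9424 = 1.255306
Link Q2 2010→Q3 2010:
ΣP(Q3 2010)Q(Q2 2010) = 914×14 + 3×123 + 12×45 = 12796 + 369 + 540 = 13705
ΣP(Q2 2010)Q(Q2 2010) = 992×14 + 2×123 + 12×45 = 13888 + 246 + 540 = 14674
link = 13705/14674 = 0.933965
Chained index = 100 × 1.255306 × 0.933965 = 117.2411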